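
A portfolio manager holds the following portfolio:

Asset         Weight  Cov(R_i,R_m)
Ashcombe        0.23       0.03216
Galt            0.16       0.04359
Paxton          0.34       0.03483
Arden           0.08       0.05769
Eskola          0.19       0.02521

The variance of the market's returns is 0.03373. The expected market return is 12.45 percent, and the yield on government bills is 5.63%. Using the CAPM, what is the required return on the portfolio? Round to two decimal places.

β_Ashcombe = 0.03216 / 0.03373 = 0.9535
β_Galt = 0.04359 / 0.03373 = 1.2923
β_Paxton = 0.03483 / 0.03373 = 1.0326
β_Arden = 0.05769 / 0.03373 = 1.7103
β_Eskola = 0.02521 / 0.03373 = 0.7474
β_P = Σ w_i β_i = 0.23×0.9535 + 0.16×1.2923 + 0.34×1.0326 + 0.08×1.7103 + 0.19×0.7474 = 1.0560
MRP = 12.45% − 5.63% = 6.82%
E(R_P) = R_f + β_P × MRP = 5.63% + 1.0560 × 6.82% = 12.83%

12.83%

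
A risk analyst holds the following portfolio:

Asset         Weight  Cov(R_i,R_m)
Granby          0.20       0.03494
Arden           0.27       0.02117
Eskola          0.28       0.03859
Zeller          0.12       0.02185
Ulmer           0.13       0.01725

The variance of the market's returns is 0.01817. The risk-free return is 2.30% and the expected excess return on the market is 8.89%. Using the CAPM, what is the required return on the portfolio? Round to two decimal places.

β_Granby = 0.03494 / 0.01817 = 1.9229
β_Arden = 0.02117 / 0.01817 = 1.1651
β_Eskola = 0.03859 / 0.01817 = 2.1238
β_Zeller = 0.02185 / 0.01817 = 1.2025
β_Ulmer = 0.01725 / 0.01817 = 0.9494
β_P = Σ w_i β_i = 0.20×1.9229 + 0.27×1.1651 + 0.28×2.1238 + 0.12×1.2025 + 0.13×0.9494 = 1.5615
E(R_P) = R_f + β_P × MRP = 2.30% + 1.5615 × 8.89% = 16.18%

16.18%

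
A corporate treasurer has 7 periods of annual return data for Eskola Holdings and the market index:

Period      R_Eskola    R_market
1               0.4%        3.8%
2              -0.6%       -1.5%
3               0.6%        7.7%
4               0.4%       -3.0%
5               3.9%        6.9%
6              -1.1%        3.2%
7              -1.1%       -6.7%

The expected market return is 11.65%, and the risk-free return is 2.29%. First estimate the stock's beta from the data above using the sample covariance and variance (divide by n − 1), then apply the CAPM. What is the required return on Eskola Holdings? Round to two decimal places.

Mean R_i = (0.4 − 0.6 + 0.6 + 0.4 + 3.9 − 1.1 − 1.1) / 7 = 0.3571%
Mean R_m = (3.8 − 1.5 + 7.7 − 3.0 + 6.9 + 3.2 − 6.7) / 7 = 1.4857%
Σ(R_i − R̄_i)(R_m − R̄_m) = 32.8857  ⇒  Cov = 32.8857 / 6 = 5.4810
Σ(R_m − R̄_m)² = 172.2686  ⇒  Var(R_m) = 172.2686 / 6 = 28.7114
β = Cov / Var(R_m) = 5.4810 / 28.7114 = 0.1909
MRP = 11.65% − 2.29% = 9.36%
E(R) = R_f + β × MRP = 2.29% + 0.1909 × 9.36% = 4.08%

4.08%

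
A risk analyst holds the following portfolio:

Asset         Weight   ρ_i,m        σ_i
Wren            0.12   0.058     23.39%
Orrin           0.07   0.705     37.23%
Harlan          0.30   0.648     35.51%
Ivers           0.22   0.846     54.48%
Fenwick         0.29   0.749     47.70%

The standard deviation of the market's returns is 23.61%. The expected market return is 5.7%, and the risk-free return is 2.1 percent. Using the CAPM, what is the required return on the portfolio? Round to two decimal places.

6.58%

β_Wren = 0.058 × 23.39% / 23.61% = 0.0575
β_Orrin = 0.705 × 37.23% / 23.61% = 1.1117
β_Harlan = 0.648 × 35.51% / 23.61% = 0.9746
β_Ivers = 0.846 × 54.48% / 23.61% = 1.9521
β_Fenwick = 0.749 × 47.70% / 23.61% = 1.5132
β_P = Σ w_i β_i = 0.12×0.0575 + 0.07×1.1117 + 0.30×0.9746 + 0.22×1.9521 + 0.29×1.5132 = 1.2454
MRP = 5.7% − 2.1% = 3.60%
E(R_P) = R_f + β_P × MRP = 2.1% + 1.2454 × 3.6% = 6.58%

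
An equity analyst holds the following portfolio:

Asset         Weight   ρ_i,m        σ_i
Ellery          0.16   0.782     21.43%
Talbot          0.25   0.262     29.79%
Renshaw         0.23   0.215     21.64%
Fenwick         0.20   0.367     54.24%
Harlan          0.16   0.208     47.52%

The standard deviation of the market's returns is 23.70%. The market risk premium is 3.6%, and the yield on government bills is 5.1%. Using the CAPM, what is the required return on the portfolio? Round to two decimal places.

β_Ellery = 0.782 × 21.43% / 23.70% = 0.7071
β_Talbot = 0.262 × 29.79% / 23.70% = 0.3293
β_Renshaw = 0.215 × 21.64% / 23.70% = 0.1963
β_Fenwick = 0.367 × 54.24% / 23.70% = 0.8399
β_Harlan = 0.208 × 47.52% / 23.70% = 0.4171
β_P = Σ w_i β_i = 0.16×0.7071 + 0.25×0.3293 + 0.23×0.1963 + 0.20×0.8399 + 0.16×0.4171 = 0.4753
E(R_P) = R_f + β_P × MRP = 5.1% + 0.4753 × 3.6% = 6.81%

6.81%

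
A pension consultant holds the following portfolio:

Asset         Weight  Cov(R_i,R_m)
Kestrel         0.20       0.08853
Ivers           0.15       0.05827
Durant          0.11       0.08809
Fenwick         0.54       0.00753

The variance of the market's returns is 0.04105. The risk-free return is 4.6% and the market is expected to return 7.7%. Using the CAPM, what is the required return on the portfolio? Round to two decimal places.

7.64%

β_Kestrel = 0.08853 / 0.04105 = 2.1566
β_Ivers = 0.05827 / 0.04105 = 1.4195
β_Durant = 0.08809 / 0.04105 = 2.1459
β_Fenwick = 0.00753 / 0.04105 = 0.1834
β_P = Σ w_i β_i = 0.20×2.1566 + 0.15×1.4195 + 0.11×2.1459 + 0.54×0.1834 = 0.9793
MRP = 7.7% − 4.6% = 3.10%
E(R_P) = R_f + β_P × MRP = 4.6% + 0.9793 × 3.1% = 7.64%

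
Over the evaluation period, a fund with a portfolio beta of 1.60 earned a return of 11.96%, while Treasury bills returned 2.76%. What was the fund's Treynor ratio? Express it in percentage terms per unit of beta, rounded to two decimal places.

Treynor = (R_P − R_f) / β_P = (11.96% − 2.76%) / 1.6000 = 9.20% / 1.6000 = 5.75%

5.75%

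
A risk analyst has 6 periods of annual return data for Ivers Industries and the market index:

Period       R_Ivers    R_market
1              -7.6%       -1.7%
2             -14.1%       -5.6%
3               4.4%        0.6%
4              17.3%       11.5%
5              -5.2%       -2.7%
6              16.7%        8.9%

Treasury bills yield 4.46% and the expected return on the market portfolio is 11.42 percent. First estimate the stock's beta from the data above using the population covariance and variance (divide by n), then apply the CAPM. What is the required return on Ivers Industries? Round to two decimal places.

Mean R_i = (-7.6 − 14.1 + 4.4 + 17.3 − 5.2 + 16.7) / 6 = 1.9167%
Mean R_m = (-1.7 − 5.6 + 0.6 + 11.5 − 2.7 + 8.9) / 6 = 1.8333%
Σ(R_i − R̄_i)(R_m − R̄_m) = 435.0567  ⇒  Cov = 435.0567 / 6 = 72.5095
Σ(R_m − R̄_m)² = 233.1933  ⇒  Var(R_m) = 233.1933 / 6 = 38.8656
β = Cov / Var(R_m) = 72.5095 / 38.8656 = 1.8656
MRP = 11.42% − 4.46% = 6.96%
E(R) = R_f + β × MRP = 4.46% + 1.8656 × 6.96% = 17.44%

17.44%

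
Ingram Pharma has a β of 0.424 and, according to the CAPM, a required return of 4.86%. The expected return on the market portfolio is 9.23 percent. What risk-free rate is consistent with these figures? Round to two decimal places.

1.64%

E(R) = R_f + β(E(R_m) − R_f) = R_f(1 − β) + β·E(R_m)
4.86% = R_f × (1 − 0.424) + 0.424 × 9.23%
4.86% = R_f × 0.576 + 3.91352%
R_f = (4.86% − 3.91352%) / 0.576 = 1.64%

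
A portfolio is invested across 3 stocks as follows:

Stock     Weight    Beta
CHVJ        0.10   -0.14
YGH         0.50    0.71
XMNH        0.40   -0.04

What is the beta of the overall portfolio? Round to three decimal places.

0.325

β_P = Σ w_i β_i = 0.10×-0.14 + 0.50×0.71 + 0.40×-0.04 = 0.3250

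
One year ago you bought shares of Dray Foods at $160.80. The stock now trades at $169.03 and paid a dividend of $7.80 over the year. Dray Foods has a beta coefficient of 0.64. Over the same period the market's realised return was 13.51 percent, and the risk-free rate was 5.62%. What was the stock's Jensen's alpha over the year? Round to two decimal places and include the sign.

-0.70%

Realised HPR = (P1 + D1 − P0) / P0 = (169.03 + 7.80 − 160.80) / 160.80 = 16.03 / 160.80 = 9.9689%
MRP = 13.51% − 5.62% = 7.89%
CAPM required = R_f + β·MRP = 5.62% + 0.64 × 7.89% = 10.6696%
α = realised − required = 9.9689% − 10.6696% = -0.70%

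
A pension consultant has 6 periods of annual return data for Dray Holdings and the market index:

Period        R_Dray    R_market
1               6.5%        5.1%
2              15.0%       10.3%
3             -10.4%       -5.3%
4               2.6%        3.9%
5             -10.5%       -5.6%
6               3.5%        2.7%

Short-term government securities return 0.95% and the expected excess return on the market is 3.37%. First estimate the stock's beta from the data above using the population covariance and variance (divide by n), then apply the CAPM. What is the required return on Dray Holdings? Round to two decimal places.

Mean R_i = (6.5 + 15.0 − 10.4 + 2.6 − 10.5 + 3.5) / 6 = 1.1167%
Mean R_m = (5.1 + 10.3 − 5.3 + 3.9 − 5.6 + 2.7) / 6 = 1.8500%
Σ(R_i − R̄_i)(R_m − R̄_m) = 308.7650  ⇒  Cov = 308.7650 / 6 = 51.4608
Σ(R_m − R̄_m)² = 193.5150  ⇒  Var(R_m) = 193.5150 / 6 = 32.2525
β = Cov / Var(R_m) = 51.4608 / 32.2525 = 1.5956
E(R) = R_f + β × MRP = 0.95% + 1.5956 × 3.37% = 6.33%

6.33%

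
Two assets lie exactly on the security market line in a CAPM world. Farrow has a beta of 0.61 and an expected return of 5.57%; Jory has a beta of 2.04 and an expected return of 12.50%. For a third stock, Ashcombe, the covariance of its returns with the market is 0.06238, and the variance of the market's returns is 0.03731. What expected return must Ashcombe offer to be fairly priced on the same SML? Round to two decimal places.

10.72%

MRP = (12.50% − 5.57%) / (2.04 − 0.61) = 4.8462%
R_f = 5.57% − 0.61 × 4.8462% = 2.6138%
β_Ashcombe = Cov / Var(R_m) = 0.06238 / 0.03731 = 1.6719
E(R_Ashcombe) = R_f + β × MRP = 2.6138% + 1.6719 × 4.8462% = 10.72%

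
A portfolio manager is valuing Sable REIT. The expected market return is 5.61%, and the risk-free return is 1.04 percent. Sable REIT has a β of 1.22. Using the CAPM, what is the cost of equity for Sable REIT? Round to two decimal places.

Market risk premium = E(R_m) − R_f = 5.61% − 1.04% = 4.57%
E(R) = R_f + β × MRP = 1.04% + 1.22 × 4.57% = 6.62%

6.62%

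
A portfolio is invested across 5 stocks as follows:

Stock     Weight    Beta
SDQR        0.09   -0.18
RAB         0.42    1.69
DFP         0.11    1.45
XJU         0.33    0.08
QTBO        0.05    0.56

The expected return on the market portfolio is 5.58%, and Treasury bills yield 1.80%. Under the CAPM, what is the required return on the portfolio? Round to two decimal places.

5.23%

β_P = Σ w_i β_i = 0.09×-0.18 + 0.42×1.69 + 0.11×1.45 + 0.33×0.08 + 0.05×0.56 = 0.9075
MRP = 5.58% − 1.80% = 3.78%
E(R_P) = R_f + β_P × MRP = 1.80% + 0.9075 × 3.78% = 5.23%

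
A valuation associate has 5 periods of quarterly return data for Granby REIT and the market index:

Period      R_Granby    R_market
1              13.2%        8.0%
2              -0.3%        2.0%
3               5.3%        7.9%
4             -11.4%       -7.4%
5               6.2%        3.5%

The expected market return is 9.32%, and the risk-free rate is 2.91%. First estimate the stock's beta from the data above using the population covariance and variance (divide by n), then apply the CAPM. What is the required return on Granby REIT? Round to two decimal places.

Mean R_i = (13.2 − 0.3 + 5.3 − 11.4 + 6.2) / 5 = 2.6000%
Mean R_m = (8.0 + 2.0 + 7.9 − 7.4 + 3.5) / 5 = 2.8000%
Σ(R_i − R̄_i)(R_m − R̄_m) = 216.5300  ⇒  Cov = 216.5300 / 5 = 43.3060
Σ(R_m − R̄_m)² = 158.2200  ⇒  Var(R_m) = 158.2200 / 5 = 31.6440
β = Cov / Var(R_m) = 43.3060 / 31.6440 = 1.3685
MRP = 9.32% − 2.91% = 6.41%
E(R) = R_f + β × MRP = 2.91% + 1.3685 × 6.41% = 11.68%

11.68%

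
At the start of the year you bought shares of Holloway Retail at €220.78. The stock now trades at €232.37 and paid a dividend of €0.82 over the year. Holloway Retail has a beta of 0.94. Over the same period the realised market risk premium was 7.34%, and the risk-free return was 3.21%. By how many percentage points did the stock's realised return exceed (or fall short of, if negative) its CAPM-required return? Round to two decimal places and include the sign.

Realised HPR = (P1 + D1 − P0) / P0 = (232.37 + 0.82 − 220.78) / 220.78 = 12.41 / 220.78 = 5.6210%
CAPM required = R_f + β·MRP = 3.21% + 0.94 × 7.34% = 10.1096%
α = realised − required = 5.6210% − 10.1096% = -4.49%

-4.49%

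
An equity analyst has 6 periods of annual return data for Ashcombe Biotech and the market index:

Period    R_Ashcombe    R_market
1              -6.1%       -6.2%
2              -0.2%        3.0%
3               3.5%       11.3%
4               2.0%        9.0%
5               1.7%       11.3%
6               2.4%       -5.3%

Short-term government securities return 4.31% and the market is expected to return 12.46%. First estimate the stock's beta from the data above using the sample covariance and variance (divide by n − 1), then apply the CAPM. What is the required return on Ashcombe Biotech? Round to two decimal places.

Mean R_i = (-6.1 − 0.2 + 3.5 + 2.0 + 1.7 + 2.4) / 6 = 0.5500%
Mean R_m = (-6.2 + 3.0 + 11.3 + 9.0 + 11.3 − 5.3) / 6 = 3.8500%
Σ(R_i − R̄_i)(R_m − R̄_m) = 88.5550  ⇒  Cov = 88.5550 / 5 = 17.7110
Σ(R_m − R̄_m)² = 322.9750  ⇒  Var(R_m) = 322.9750 / 5 = 64.5950
β = Cov / Var(R_m) = 17.7110 / 64.5950 = 0.2742
MRP = 12.46% − 4.31% = 8.15%
E(R) = R_f + β × MRP = 4.31% + 0.2742 × 8.15% = 6.54%

6.54%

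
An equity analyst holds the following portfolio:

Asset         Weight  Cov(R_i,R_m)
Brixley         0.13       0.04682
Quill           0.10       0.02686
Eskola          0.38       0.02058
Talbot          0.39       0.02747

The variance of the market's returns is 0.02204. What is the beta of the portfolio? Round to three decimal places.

1.239

β_Brixley = 0.04682 / 0.02204 = 2.1243
β_Quill = 0.02686 / 0.02204 = 1.2187
β_Eskola = 0.02058 / 0.02204 = 0.9338
β_Talbot = 0.02747 / 0.02204 = 1.2464
β_P = Σ w_i β_i = 0.13×2.1243 + 0.10×1.2187 + 0.38×0.9338 + 0.39×1.2464 = 1.2390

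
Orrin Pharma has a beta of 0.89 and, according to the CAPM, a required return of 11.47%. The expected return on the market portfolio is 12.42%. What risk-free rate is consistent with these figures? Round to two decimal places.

3.78%

E(R) = R_f + β(E(R_m) − R_f) = R_f(1 − β) + β·E(R_m)
11.47% = R_f × (1 − 0.89) + 0.89 × 12.42%
11.47% = R_f × 0.11 + 11.0538%
R_f = (11.47% − 11.0538%) / 0.11 = 3.78%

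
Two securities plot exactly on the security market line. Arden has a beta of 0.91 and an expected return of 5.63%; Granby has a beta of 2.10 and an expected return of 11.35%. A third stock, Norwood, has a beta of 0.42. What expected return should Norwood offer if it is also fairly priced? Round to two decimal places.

3.27%

MRP (SML slope) = (11.35% − 5.63%) / (2.10 − 0.91) = 5.72% / 1.19 = 4.8067%
R_f (intercept) = 5.63% − 0.91 × 4.8067% = 1.2559%
E(R_Norwood) = R_f + β × MRP = 1.2559% + 0.42 × 4.8067% = 3.27%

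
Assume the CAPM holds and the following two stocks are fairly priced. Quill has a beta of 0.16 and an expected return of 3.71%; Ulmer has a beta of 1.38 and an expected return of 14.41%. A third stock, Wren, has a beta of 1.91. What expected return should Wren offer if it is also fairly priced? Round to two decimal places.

MRP (SML slope) = (14.41% − 3.71%) / (1.38 − 0.16) = 10.70% / 1.22 = 8.7705%
R_f (intercept) = 3.71% − 0.16 × 8.7705% = 2.3067%
E(R_Wren) = R_f + β × MRP = 2.3067% + 1.91 × 8.7705% = 19.06%

19.06%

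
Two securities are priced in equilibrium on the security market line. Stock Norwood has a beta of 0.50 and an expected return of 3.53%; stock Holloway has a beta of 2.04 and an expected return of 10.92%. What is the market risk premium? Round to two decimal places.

4.80%

Both satisfy E(R) = R_f + β·MRP, so the slope of the SML is
MRP = (10.92% − 3.53%) / (2.04 − 0.50) = 7.39% / 1.54 = 4.7987%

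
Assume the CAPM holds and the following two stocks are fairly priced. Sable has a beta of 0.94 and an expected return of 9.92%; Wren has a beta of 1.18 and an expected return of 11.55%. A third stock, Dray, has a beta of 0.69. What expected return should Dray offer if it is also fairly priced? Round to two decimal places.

MRP (SML slope) = (11.55% − 9.92%) / (1.18 − 0.94) = 1.63% / 0.24 = 6.7917%
R_f (intercept) = 9.92% − 0.94 × 6.7917% = 3.5358%
E(R_Dray) = R_f + β × MRP = 3.5358% + 0.69 × 6.7917% = 8.22%

8.22%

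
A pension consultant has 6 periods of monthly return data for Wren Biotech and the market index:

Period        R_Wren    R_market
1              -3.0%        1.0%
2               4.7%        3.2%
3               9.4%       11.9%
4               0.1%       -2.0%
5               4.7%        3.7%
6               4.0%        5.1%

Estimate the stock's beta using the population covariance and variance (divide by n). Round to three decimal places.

Mean R_i = (-3.0 + 4.7 + 9.4 + 0.1 + 4.7 + 4.0) / 6 = 3.3167%
Mean R_m = (1.0 + 3.2 + 11.9 − 2.0 + 3.7 + 5.1) / 6 = 3.8167%
Σ(R_i − R̄_i)(R_m − R̄_m) = 85.5383  ⇒  Cov = 85.5383 / 6 = 14.2564
Σ(R_m − R̄_m)² = 109.1483  ⇒  Var(R_m) = 109.1483 / 6 = 18.1914
β = Cov / Var(R_m) = 14.2564 / 18.1914 = 0.7837

0.784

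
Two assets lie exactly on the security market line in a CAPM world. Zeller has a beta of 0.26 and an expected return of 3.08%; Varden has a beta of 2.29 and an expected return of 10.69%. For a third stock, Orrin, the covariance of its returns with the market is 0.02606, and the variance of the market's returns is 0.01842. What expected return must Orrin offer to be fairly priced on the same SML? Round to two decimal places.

MRP = (10.69% − 3.08%) / (2.29 − 0.26) = 3.7488%
R_f = 3.08% − 0.26 × 3.7488% = 2.1053%
β_Orrin = Cov / Var(R_m) = 0.02606 / 0.01842 = 1.4148
E(R_Orrin) = R_f + β × MRP = 2.1053% + 1.4148 × 3.7488% = 7.41%

7.41%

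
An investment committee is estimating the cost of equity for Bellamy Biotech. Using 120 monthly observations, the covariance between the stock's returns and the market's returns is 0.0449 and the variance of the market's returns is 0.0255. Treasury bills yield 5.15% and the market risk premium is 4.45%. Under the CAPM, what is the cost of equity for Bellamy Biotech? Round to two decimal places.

β = Cov(R_i, R_m) / Var(R_m) = 0.0449 / 0.0255 = 1.7608
E(R) = R_f + β × MRP = 5.15% + 1.7608 × 4.45% = 12.99%

12.99%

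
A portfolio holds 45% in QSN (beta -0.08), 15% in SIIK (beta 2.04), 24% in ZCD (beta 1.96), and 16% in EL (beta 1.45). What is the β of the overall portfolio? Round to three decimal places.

β_P = Σ w_i β_i = 0.45×-0.08 + 0.15×2.04 + 0.24×1.96 + 0.16×1.45 = 0.9724

0.972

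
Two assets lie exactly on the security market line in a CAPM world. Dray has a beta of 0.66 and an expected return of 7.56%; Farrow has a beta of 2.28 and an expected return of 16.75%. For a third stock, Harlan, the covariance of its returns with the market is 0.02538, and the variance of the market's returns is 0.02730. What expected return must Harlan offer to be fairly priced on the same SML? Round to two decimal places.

9.09%

MRP = (16.75% − 7.56%) / (2.28 − 0.66) = 5.6728%
R_f = 7.56% − 0.66 × 5.6728% = 3.8160%
β_Harlan = Cov / Var(R_m) = 0.02538 / 0.02730 = 0.9297
E(R_Harlan) = R_f + β × MRP = 3.8160% + 0.9297 × 5.6728% = 9.09%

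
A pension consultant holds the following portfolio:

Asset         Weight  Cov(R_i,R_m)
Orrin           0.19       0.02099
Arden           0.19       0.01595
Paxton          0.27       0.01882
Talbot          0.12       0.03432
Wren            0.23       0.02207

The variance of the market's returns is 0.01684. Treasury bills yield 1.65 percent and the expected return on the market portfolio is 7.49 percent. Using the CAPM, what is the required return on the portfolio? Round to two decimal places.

9.03%

β_Orrin = 0.02099 / 0.01684 = 1.2464
β_Arden = 0.01595 / 0.01684 = 0.9471
β_Paxton = 0.01882 / 0.01684 = 1.1176
β_Talbot = 0.03432 / 0.01684 = 2.0380
β_Wren = 0.02207 / 0.01684 = 1.3106
β_P = Σ w_i β_i = 0.19×1.2464 + 0.19×0.9471 + 0.27×1.1176 + 0.12×2.0380 + 0.23×1.3106 = 1.2645
MRP = 7.49% − 1.65% = 5.84%
E(R_P) = R_f + β_P × MRP = 1.65% + 1.2645 × 5.84% = 9.03%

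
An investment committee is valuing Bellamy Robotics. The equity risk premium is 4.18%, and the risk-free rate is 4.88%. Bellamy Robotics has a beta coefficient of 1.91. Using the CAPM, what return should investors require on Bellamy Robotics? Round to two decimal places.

E(R) = R_f + β × MRP = 4.88% + 1.91 × 4.18% = 12.86%

12.86%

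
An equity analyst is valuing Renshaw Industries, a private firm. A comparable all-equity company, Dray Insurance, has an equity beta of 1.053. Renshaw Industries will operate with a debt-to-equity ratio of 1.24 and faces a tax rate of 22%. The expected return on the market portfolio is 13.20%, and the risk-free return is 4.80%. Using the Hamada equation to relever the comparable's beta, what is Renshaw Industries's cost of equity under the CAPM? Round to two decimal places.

β_L = β_U × [1 + (1 − t)(D/E)] = 1.053 × [1 + (1 − 0.22) × 1.24]
    = 1.053 × [1 + 0.78 × 1.24] = 1.053 × 1.9672 = 2.0715
MRP = 13.20% − 4.80% = 8.40%
E(R) = R_f + β_L × MRP = 4.80% + 2.0715 × 8.40% = 22.20%

22.20%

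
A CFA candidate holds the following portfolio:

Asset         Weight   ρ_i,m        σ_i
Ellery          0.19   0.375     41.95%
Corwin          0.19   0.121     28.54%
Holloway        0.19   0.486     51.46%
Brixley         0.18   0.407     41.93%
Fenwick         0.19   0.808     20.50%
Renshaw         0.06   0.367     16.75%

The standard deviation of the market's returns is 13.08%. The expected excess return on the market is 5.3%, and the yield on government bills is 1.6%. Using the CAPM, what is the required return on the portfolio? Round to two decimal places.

7.67%

β_Ellery = 0.375 × 41.95% / 13.08% = 1.2027
β_Corwin = 0.121 × 28.54% / 13.08% = 0.2640
β_Holloway = 0.486 × 51.46% / 13.08% = 1.9120
β_Brixley = 0.407 × 41.93% / 13.08% = 1.3047
β_Fenwick = 0.808 × 20.50% / 13.08% = 1.2664
β_Renshaw = 0.367 × 16.75% / 13.08% = 0.4700
β_P = Σ w_i β_i = 0.19×1.2027 + 0.19×0.2640 + 0.19×1.9120 + 0.18×1.3047 + 0.19×1.2664 + 0.06×0.4700 = 1.1456
E(R_P) = R_f + β_P × MRP = 1.6% + 1.1456 × 5.3% = 7.67%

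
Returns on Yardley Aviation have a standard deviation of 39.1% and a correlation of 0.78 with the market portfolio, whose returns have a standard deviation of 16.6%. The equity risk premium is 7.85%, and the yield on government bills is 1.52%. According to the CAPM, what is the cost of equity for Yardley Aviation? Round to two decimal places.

15.94%

β = ρ × σ_i / σ_m = 0.78 × 39.1% / 16.6% = 1.8372
E(R) = 1.52% + 1.8372 × 7.85% = 15.94%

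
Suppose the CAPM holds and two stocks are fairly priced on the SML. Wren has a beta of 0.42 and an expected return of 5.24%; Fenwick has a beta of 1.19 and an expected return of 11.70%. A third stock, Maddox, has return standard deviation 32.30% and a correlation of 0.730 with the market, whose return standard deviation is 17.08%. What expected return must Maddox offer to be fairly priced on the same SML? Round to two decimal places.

13.30%

MRP = (11.70% − 5.24%) / (1.19 − 0.42) = 8.3896%
R_f = 5.24% − 0.42 × 8.3896% = 1.7164%
β_Maddox = ρ·σ_i/σ_m = 0.730 × 32.30 / 17.08 = 1.3805
E(R_Maddox) = R_f + β × MRP = 1.7164% + 1.3805 × 8.3896% = 13.30%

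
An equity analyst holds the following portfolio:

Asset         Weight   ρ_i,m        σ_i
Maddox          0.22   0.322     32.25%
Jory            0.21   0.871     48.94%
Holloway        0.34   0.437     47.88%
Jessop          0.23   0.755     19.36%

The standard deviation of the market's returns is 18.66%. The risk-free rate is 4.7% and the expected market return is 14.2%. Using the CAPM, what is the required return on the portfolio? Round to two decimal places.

β_Maddox = 0.322 × 32.25% / 18.66% = 0.5565
β_Jory = 0.871 × 48.94% / 18.66% = 2.2844
β_Holloway = 0.437 × 47.88% / 18.66% = 1.1213
β_Jessop = 0.755 × 19.36% / 18.66% = 0.7833
β_P = Σ w_i β_i = 0.22×0.5565 + 0.21×2.2844 + 0.34×1.1213 + 0.23×0.7833 = 1.1636
MRP = 14.2% − 4.7% = 9.50%
E(R_P) = R_f + β_P × MRP = 4.7% + 1.1636 × 9.5% = 15.75%

15.75%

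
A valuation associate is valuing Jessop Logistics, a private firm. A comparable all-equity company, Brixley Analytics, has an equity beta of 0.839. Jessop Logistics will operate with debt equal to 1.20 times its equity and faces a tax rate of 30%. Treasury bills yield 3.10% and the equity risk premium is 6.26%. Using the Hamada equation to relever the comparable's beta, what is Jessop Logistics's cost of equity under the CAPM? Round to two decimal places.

β_L = β_U × [1 + (1 − t)(D/E)] = 0.839 × [1 + (1 − 0.30) × 1.20]
    = 0.839 × [1 + 0.70 × 1.20] = 0.839 × 1.8400 = 1.5438
E(R) = R_f + β_L × MRP = 3.10% + 1.5438 × 6.26% = 12.76%

12.76%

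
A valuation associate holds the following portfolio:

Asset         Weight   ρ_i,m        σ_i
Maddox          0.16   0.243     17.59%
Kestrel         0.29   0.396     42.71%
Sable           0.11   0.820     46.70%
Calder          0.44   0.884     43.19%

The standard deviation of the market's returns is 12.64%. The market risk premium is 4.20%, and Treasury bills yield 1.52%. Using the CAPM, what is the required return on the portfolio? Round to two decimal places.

β_Maddox = 0.243 × 17.59% / 12.64% = 0.3382
β_Kestrel = 0.396 × 42.71% / 12.64% = 1.3381
β_Sable = 0.820 × 46.70% / 12.64% = 3.0296
β_Calder = 0.884 × 43.19% / 12.64% = 3.0206
β_P = Σ w_i β_i = 0.16×0.3382 + 0.29×1.3381 + 0.11×3.0296 + 0.44×3.0206 = 2.1045
E(R_P) = R_f + β_P × MRP = 1.52% + 2.1045 × 4.20% = 10.36%

10.36%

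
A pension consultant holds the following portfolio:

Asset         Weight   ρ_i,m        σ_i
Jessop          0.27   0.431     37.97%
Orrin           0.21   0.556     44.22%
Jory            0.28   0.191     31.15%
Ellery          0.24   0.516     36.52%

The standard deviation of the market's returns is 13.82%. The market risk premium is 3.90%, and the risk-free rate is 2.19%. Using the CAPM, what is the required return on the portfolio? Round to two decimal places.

6.64%

β_Jessop = 0.431 × 37.97% / 13.82% = 1.1842
β_Orrin = 0.556 × 44.22% / 13.82% = 1.7790
β_Jory = 0.191 × 31.15% / 13.82% = 0.4305
β_Ellery = 0.516 × 36.52% / 13.82% = 1.3636
β_P = Σ w_i β_i = 0.27×1.1842 + 0.21×1.7790 + 0.28×0.4305 + 0.24×1.3636 = 1.1411
E(R_P) = R_f + β_P × MRP = 2.19% + 1.1411 × 3.90% = 6.64%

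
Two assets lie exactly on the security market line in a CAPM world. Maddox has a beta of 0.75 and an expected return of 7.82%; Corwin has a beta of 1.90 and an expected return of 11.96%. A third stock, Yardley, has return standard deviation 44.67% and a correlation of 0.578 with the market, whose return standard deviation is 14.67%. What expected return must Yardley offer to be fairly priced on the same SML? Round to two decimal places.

11.46%

MRP = (11.96% − 7.82%) / (1.90 − 0.75) = 3.6000%
R_f = 7.82% − 0.75 × 3.6000% = 5.1200%
β_Yardley = ρ·σ_i/σ_m = 0.578 × 44.67 / 14.67 = 1.7600
E(R_Yardley) = R_f + β × MRP = 5.1200% + 1.7600 × 3.6000% = 11.46%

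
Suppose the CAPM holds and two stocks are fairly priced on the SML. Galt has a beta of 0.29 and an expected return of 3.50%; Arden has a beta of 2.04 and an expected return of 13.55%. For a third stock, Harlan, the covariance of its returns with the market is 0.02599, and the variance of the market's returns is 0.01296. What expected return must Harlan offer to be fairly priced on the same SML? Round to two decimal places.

MRP = (13.55% − 3.50%) / (2.04 − 0.29) = 5.7429%
R_f = 3.50% − 0.29 × 5.7429% = 1.8346%
β_Harlan = Cov / Var(R_m) = 0.02599 / 0.01296 = 2.0054
E(R_Harlan) = R_f + β × MRP = 1.8346% + 2.0054 × 5.7429% = 13.35%

13.35%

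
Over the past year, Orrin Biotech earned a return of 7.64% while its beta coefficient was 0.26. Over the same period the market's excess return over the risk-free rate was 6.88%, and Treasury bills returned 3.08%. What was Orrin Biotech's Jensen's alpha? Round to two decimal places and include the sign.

CAPM benchmark = R_f + β(R_m − R_f) = 3.08% + 0.26 × 6.88% = 4.8688%
α = actual − benchmark = 7.64% − 4.8688% = +2.77%

+2.77%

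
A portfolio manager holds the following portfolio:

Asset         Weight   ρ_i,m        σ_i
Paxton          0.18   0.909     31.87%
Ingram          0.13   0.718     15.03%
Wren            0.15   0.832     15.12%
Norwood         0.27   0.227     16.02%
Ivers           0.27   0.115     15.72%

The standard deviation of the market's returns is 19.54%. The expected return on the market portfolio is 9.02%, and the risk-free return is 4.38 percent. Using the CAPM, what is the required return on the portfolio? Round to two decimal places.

β_Paxton = 0.909 × 31.87% / 19.54% = 1.4826
β_Ingram = 0.718 × 15.03% / 19.54% = 0.5523
β_Wren = 0.832 × 15.12% / 19.54% = 0.6438
β_Norwood = 0.227 × 16.02% / 19.54% = 0.1861
β_Ivers = 0.115 × 15.72% / 19.54% = 0.0925
β_P = Σ w_i β_i = 0.18×1.4826 + 0.13×0.5523 + 0.15×0.6438 + 0.27×0.1861 + 0.27×0.0925 = 0.5105
MRP = 9.02% − 4.38% = 4.64%
E(R_P) = R_f + β_P × MRP = 4.38% + 0.5105 × 4.64% = 6.75%

6.75%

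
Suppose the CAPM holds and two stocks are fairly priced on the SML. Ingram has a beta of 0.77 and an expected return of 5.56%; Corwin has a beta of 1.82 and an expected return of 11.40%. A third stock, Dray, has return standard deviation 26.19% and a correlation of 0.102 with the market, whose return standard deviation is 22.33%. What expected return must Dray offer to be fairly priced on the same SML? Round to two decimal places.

1.94%

MRP = (11.40% − 5.56%) / (1.82 − 0.77) = 5.5619%
R_f = 5.56% − 0.77 × 5.5619% = 1.2773%
β_Dray = ρ·σ_i/σ_m = 0.102 × 26.19 / 22.33 = 0.1196
E(R_Dray) = R_f + β × MRP = 1.2773% + 0.1196 × 5.5619% = 1.94%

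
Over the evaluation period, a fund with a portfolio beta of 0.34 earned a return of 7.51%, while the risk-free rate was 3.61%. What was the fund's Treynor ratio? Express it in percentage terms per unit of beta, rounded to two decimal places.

Treynor = (R_P − R_f) / β_P = (7.51% − 3.61%) / 0.3400 = 3.90% / 0.3400 = 11.47%

11.47%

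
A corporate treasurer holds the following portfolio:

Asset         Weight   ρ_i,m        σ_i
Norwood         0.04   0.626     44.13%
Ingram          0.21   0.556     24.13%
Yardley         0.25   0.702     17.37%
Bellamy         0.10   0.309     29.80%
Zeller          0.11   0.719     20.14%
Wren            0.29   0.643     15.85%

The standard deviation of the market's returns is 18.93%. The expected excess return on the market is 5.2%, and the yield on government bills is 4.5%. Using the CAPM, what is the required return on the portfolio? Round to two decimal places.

7.92%

β_Norwood = 0.626 × 44.13% / 18.93% = 1.4593
β_Ingram = 0.556 × 24.13% / 18.93% = 0.7087
β_Yardley = 0.702 × 17.37% / 18.93% = 0.6441
β_Bellamy = 0.309 × 29.80% / 18.93% = 0.4864
β_Zeller = 0.719 × 20.14% / 18.93% = 0.7650
β_Wren = 0.643 × 15.85% / 18.93% = 0.5384
β_P = Σ w_i β_i = 0.04×1.4593 + 0.21×0.7087 + 0.25×0.6441 + 0.10×0.4864 + 0.11×0.7650 + 0.29×0.5384 = 0.6572
E(R_P) = R_f + β_P × MRP = 4.5% + 0.6572 × 5.2% = 7.92%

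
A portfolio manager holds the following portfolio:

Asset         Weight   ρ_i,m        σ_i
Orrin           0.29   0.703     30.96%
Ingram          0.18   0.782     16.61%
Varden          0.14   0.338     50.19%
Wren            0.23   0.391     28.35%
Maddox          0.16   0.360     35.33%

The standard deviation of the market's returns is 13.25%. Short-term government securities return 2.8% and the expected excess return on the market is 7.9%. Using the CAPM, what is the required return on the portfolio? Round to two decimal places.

12.11%

β_Orrin = 0.703 × 30.96% / 13.25% = 1.6426
β_Ingram = 0.782 × 16.61% / 13.25% = 0.9803
β_Varden = 0.338 × 50.19% / 13.25% = 1.2803
β_Wren = 0.391 × 28.35% / 13.25% = 0.8366
β_Maddox = 0.360 × 35.33% / 13.25% = 0.9599
β_P = Σ w_i β_i = 0.29×1.6426 + 0.18×0.9803 + 0.14×1.2803 + 0.23×0.8366 + 0.16×0.9599 = 1.1781
E(R_P) = R_f + β_P × MRP = 2.8% + 1.1781 × 7.9% = 12.11%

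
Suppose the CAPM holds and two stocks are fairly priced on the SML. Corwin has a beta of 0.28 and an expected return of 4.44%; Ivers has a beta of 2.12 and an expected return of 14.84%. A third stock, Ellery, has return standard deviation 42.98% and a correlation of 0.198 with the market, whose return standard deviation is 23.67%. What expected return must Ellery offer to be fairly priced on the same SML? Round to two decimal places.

4.89%

MRP = (14.84% − 4.44%) / (2.12 − 0.28) = 5.6522%
R_f = 4.44% − 0.28 × 5.6522% = 2.8574%
β_Ellery = ρ·σ_i/σ_m = 0.198 × 42.98 / 23.67 = 0.3595
E(R_Ellery) = R_f + β × MRP = 2.8574% + 0.3595 × 5.6522% = 4.89%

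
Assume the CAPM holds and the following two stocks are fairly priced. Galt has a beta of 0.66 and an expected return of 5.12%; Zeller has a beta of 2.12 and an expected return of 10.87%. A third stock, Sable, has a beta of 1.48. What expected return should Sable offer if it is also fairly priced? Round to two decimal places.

8.35%

MRP (SML slope) = (10.87% − 5.12%) / (2.12 − 0.66) = 5.75% / 1.46 = 3.9384%
R_f (intercept) = 5.12% − 0.66 × 3.9384% = 2.5207%
E(R_Sable) = R_f + β × MRP = 2.5207% + 1.48 × 3.9384% = 8.35%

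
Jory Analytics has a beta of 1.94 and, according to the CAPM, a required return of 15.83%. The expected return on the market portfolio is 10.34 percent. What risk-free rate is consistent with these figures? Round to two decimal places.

4.50%

E(R) = R_f + β(E(R_m) − R_f) = R_f(1 − β) + β·E(R_m)
15.83% = R_f × (1 − 1.94) + 1.94 × 10.34%
15.83% = R_f × -0.94 + 20.0596%
R_f = (15.83% − 20.0596%) / -0.94 = 4.50%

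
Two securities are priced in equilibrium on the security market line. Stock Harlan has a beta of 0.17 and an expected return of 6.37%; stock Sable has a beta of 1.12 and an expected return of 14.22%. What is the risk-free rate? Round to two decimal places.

Both satisfy E(R) = R_f + β·MRP, so the slope of the SML is
MRP = (14.22% − 6.37%) / (1.12 − 0.17) = 7.85% / 0.95 = 8.2632%
R_f = E(R_Harlan) − β_Harlan·MRP = 6.37% − 0.17 × 8.2632% = 4.9653%

4.97%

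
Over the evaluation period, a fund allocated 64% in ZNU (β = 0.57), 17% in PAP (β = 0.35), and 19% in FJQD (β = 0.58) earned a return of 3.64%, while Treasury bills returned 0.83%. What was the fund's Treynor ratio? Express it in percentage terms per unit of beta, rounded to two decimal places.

5.26%

β_P = 0.64×0.57 + 0.17×0.35 + 0.19×0.58 = 0.5345
Treynor = (R_P − R_f) / β_P = (3.64% − 0.83%) / 0.5345 = 2.81% / 0.5345 = 5.26%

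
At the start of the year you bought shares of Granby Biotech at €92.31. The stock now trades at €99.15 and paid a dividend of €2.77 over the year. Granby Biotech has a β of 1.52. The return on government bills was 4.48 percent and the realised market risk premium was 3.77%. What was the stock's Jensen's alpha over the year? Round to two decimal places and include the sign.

+0.20%

Realised HPR = (P1 + D1 − P0) / P0 = (99.15 + 2.77 − 92.31) / 92.31 = 9.61 / 92.31 = 10.4106%
CAPM required = R_f + β·MRP = 4.48% + 1.52 × 3.77% = 10.2104%
α = realised − required = 10.4106% − 10.2104% = +0.20%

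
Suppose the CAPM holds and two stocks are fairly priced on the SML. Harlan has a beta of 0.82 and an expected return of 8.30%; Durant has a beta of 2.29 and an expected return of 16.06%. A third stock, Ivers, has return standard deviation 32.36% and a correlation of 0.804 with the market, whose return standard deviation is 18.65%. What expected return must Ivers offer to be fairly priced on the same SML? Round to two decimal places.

11.34%

MRP = (16.06% − 8.30%) / (2.29 − 0.82) = 5.2789%
R_f = 8.30% − 0.82 × 5.2789% = 3.9713%
β_Ivers = ρ·σ_i/σ_m = 0.804 × 32.36 / 18.65 = 1.3950
E(R_Ivers) = R_f + β × MRP = 3.9713% + 1.3950 × 5.2789% = 11.34%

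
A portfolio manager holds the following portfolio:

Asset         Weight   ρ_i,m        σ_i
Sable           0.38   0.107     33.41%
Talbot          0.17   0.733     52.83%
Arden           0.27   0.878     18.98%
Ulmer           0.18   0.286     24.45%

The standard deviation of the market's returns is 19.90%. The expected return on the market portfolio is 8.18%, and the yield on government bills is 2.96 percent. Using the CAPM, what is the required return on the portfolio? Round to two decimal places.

β_Sable = 0.107 × 33.41% / 19.90% = 0.1796
β_Talbot = 0.733 × 52.83% / 19.90% = 1.9459
β_Arden = 0.878 × 18.98% / 19.90% = 0.8374
β_Ulmer = 0.286 × 24.45% / 19.90% = 0.3514
β_P = Σ w_i β_i = 0.38×0.1796 + 0.17×1.9459 + 0.27×0.8374 + 0.18×0.3514 = 0.6884
MRP = 8.18% − 2.96% = 5.22%
E(R_P) = R_f + β_P × MRP = 2.96% + 0.6884 × 5.22% = 6.55%

6.55%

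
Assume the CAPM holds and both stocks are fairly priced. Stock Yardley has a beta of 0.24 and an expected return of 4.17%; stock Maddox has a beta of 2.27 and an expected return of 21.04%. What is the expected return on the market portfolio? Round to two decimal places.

10.49%

Both satisfy E(R) = R_f + β·MRP, so the slope of the SML is
MRP = (21.04% − 4.17%) / (2.27 − 0.24) = 16.87% / 2.03 = 8.3103%
R_f = E(R_Yardley) − β_Yardley·MRP = 4.17% − 0.24 × 8.3103% = 2.1755%
E(R_m) = R_f + MRP = 2.1755% + 8.3103% = 10.49%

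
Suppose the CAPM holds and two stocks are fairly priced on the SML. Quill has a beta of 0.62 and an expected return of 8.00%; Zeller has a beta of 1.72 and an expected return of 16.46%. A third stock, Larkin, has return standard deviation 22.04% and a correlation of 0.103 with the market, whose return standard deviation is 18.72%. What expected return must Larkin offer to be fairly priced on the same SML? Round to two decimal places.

MRP = (16.46% − 8.00%) / (1.72 − 0.62) = 7.6909%
R_f = 8.00% − 0.62 × 7.6909% = 3.2316%
β_Larkin = ρ·σ_i/σ_m = 0.103 × 22.04 / 18.72 = 0.1213
E(R_Larkin) = R_f + β × MRP = 3.2316% + 0.1213 × 7.6909% = 4.16%

4.16%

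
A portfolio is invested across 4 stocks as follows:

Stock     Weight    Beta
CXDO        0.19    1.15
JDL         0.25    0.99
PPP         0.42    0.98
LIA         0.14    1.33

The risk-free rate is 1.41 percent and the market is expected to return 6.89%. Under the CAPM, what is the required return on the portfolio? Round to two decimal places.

β_P = Σ w_i β_i = 0.19×1.15 + 0.25×0.99 + 0.42×0.98 + 0.14×1.33 = 1.0638
MRP = 6.89% − 1.41% = 5.48%
E(R_P) = R_f + β_P × MRP = 1.41% + 1.0638 × 5.48% = 7.24%

7.24%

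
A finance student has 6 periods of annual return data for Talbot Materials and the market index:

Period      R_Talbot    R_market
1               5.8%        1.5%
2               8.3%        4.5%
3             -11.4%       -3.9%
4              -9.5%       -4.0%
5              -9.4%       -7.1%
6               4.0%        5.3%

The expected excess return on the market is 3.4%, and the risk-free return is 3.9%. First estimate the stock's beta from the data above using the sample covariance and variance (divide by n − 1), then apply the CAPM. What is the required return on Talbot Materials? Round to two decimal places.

Mean R_i = (5.8 + 8.3 − 11.4 − 9.5 − 9.4 + 4.0) / 6 = -2.0333%
Mean R_m = (1.5 + 4.5 − 3.9 − 4.0 − 7.1 + 5.3) / 6 = -0.6167%
Σ(R_i − R̄_i)(R_m − R̄_m) = 208.9267  ⇒  Cov = 208.9267 / 5 = 41.7853
Σ(R_m − R̄_m)² = 129.9283  ⇒  Var(R_m) = 129.9283 / 5 = 25.9857
β = Cov / Var(R_m) = 41.7853 / 25.9857 = 1.6080
E(R) = R_f + β × MRP = 3.9% + 1.6080 × 3.4% = 9.37%

9.37%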